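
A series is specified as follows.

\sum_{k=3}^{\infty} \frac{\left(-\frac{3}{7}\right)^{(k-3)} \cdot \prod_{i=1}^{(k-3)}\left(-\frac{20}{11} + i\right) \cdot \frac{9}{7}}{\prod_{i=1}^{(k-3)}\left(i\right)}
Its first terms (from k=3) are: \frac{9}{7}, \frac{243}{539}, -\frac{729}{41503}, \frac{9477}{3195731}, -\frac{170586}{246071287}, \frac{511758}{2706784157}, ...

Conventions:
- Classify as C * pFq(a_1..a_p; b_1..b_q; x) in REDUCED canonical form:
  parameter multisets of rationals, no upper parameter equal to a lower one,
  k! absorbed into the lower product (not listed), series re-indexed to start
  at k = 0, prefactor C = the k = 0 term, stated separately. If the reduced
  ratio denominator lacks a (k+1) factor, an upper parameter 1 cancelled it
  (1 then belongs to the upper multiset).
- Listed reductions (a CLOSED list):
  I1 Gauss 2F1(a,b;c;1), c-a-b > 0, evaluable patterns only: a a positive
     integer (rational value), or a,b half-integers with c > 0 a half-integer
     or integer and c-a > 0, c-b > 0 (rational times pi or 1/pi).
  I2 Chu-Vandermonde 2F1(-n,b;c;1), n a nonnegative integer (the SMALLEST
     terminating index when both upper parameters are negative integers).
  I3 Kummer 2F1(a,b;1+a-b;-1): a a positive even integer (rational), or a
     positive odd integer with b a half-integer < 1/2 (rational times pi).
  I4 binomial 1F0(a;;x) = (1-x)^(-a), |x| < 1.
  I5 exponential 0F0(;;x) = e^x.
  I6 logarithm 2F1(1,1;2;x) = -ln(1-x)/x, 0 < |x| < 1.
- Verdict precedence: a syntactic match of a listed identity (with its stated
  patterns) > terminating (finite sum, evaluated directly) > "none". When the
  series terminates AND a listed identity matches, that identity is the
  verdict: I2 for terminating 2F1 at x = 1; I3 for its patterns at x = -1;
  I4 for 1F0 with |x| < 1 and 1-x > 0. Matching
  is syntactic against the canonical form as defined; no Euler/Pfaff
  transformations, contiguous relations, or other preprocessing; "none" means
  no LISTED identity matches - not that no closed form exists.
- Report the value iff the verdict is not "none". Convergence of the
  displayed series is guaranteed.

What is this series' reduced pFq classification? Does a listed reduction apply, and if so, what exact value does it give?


Canonical form: C = \frac{9}{7} times 1F0 with upper {-\frac{9}{11}}, lower {-}, x = -\frac{3}{7}. Verdict: this is the binomial series (I4) (the 1F0 binomial series: exponent 9/11, x = -\frac{3}{7}). Exact value: \frac{9}{7} \cdot \left(\frac{10}{7}\right)^{\frac{9}{11}}.

Key observation: x = -\frac{3}{7} and the running product (C = 9/7, x = -3/7) telescopes to a rising factorial.
Term ratio: r(k) = -\frac{3}{7} * (k-\frac{9}{11}) / [(k+1)] ; factor over Q: parameters, x = -\frac{3}{7}, and C = \frac{9}{7}.


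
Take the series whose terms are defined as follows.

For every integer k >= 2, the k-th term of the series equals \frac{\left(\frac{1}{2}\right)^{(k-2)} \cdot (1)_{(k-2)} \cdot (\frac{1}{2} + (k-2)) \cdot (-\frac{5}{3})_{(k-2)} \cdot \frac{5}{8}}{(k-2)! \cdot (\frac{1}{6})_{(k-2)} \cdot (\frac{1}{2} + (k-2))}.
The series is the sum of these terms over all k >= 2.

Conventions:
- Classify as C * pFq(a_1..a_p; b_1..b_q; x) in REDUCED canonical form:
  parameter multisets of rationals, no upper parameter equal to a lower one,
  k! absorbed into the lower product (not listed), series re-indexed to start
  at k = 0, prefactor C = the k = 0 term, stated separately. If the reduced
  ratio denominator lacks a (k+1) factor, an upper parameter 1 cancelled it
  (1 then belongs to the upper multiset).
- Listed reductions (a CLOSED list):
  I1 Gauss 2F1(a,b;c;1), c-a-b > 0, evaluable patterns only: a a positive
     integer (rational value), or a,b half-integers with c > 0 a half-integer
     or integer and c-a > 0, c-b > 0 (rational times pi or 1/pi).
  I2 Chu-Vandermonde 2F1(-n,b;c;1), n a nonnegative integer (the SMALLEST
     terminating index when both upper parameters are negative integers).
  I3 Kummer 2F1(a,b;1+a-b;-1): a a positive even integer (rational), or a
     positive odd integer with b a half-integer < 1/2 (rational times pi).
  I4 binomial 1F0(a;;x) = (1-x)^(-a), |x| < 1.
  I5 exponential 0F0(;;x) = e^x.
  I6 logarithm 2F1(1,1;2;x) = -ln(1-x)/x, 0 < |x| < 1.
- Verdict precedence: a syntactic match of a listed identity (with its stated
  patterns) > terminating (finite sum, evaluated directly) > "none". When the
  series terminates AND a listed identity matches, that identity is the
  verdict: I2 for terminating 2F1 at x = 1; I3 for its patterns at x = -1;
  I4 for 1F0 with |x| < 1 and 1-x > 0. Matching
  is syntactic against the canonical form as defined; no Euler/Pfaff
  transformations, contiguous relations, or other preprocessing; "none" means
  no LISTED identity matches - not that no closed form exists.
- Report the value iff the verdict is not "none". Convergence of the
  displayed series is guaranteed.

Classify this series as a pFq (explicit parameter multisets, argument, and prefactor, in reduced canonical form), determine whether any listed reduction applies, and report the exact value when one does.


Prefactor \frac{5}{8}, argument \frac{1}{2}: 2F1 with upper {-\frac{5}{3}, 1} over lower {\frac{1}{6}}. Verdict: none here - no I1-I6 shape fits x = \frac{1}{2} with lower {\frac{1}{6}}.

The tell: t_0 being \frac{5}{8}, k + 1/2 divides numerator and denominator alike; prefactor 5/8 after cancelling.
Step ratio: r(k) = \frac{1}{2} * (k-\frac{5}{3}) (k+1) / [(k+\frac{1}{6}) (k+1)] ; factor over Q: parameters, x = \frac{1}{2}, and C = \frac{5}{8}.


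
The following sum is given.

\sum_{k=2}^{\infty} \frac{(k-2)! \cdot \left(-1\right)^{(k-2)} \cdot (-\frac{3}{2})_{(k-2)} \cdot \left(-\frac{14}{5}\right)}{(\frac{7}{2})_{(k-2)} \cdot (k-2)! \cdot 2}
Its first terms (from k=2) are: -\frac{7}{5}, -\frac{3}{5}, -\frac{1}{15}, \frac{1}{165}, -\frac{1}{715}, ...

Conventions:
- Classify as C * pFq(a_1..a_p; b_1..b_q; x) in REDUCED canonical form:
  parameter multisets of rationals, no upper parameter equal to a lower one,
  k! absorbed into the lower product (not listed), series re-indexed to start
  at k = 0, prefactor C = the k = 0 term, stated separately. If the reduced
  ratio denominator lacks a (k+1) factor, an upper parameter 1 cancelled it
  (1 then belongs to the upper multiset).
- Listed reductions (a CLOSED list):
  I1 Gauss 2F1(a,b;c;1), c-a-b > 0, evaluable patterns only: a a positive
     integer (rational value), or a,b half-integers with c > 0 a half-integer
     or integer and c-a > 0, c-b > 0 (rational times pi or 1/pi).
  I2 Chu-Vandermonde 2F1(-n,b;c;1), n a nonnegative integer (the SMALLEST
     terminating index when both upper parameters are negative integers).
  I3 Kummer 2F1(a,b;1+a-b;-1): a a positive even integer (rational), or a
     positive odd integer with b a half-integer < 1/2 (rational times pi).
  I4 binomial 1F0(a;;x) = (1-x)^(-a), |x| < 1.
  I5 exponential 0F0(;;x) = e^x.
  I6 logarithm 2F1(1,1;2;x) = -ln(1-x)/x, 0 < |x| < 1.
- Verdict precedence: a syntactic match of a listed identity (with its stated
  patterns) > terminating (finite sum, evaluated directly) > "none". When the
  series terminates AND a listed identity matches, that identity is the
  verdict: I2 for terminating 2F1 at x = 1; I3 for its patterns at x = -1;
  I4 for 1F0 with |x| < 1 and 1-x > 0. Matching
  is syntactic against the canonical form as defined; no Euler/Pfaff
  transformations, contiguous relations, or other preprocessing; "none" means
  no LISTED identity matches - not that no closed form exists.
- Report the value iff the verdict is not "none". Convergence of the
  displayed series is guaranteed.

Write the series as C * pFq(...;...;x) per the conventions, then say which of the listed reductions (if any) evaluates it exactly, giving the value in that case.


Key step: with t_0 = -\frac{7}{5}, the factorial ratio (prefactor -7/5) (k+a-1)!/(a-1)! is a rising factorial (a)_k.
Ratio: r(k) = -1 * (k-\frac{3}{2}) (k+1) / [(k+\frac{7}{2}) (k+1)] - rational; roots negated = parameters, x = -1, C = -\frac{7}{5}.

x = -1 here; the reduced form reads 2F1, upper {-\frac{3}{2}, 1}, lower {\frac{7}{2}}, C = -\frac{7}{5}. Verdict: Kummer's theorem (I3) applies (x = -1; c = \frac{7}{2} equals 1+a-b for upper {-\frac{3}{2}, 1}: listed pattern). Value: \left(-\frac{21}{32}\right) \cdot \pi.


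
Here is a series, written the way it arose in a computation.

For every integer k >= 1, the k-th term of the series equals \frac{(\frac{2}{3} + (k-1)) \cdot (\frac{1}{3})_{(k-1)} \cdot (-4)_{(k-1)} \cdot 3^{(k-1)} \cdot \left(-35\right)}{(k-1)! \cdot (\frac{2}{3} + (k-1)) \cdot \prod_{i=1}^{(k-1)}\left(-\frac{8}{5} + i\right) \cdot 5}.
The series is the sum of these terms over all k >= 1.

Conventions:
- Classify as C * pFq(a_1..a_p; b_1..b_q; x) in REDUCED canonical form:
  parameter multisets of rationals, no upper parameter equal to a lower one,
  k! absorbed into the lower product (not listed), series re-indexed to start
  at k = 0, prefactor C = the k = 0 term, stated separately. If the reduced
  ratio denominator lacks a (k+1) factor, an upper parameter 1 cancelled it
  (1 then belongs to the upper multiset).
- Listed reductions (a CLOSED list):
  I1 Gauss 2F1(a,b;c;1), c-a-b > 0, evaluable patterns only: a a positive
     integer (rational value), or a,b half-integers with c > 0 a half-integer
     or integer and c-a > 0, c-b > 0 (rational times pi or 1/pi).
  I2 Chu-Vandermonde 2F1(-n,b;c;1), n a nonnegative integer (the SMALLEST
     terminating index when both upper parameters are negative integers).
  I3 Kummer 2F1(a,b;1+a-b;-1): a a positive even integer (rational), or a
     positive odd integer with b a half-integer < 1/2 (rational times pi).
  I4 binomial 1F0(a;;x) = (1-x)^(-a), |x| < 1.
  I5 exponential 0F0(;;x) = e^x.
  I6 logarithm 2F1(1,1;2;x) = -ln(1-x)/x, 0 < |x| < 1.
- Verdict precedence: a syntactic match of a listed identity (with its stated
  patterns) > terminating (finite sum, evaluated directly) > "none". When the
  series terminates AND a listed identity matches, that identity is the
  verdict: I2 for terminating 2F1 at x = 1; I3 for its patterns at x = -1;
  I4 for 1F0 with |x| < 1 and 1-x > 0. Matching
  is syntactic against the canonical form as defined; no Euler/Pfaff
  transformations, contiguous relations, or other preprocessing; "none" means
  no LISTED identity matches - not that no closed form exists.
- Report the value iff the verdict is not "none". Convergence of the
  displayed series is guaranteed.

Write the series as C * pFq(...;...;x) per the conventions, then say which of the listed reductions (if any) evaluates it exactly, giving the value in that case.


Prefactor -7, argument 3: 2F1 with upper {-4, \frac{1}{3}} over lower {-\frac{3}{5}}. Verdict: terminating - upper parameter -4 makes this a finite sum (last index 4), evaluated exactly. Exact value: \frac{6692}{9}.

First insight: with t_0 = -7, the factor k + 2/3 cancels (top and bottom), leaving C = -7.
Term ratio: r(k) = 3 * (k-4) (k+\frac{1}{3}) / [(k-\frac{3}{5}) (k+1)] - rational in k. x = 3; t_0 = -7; negate the roots.


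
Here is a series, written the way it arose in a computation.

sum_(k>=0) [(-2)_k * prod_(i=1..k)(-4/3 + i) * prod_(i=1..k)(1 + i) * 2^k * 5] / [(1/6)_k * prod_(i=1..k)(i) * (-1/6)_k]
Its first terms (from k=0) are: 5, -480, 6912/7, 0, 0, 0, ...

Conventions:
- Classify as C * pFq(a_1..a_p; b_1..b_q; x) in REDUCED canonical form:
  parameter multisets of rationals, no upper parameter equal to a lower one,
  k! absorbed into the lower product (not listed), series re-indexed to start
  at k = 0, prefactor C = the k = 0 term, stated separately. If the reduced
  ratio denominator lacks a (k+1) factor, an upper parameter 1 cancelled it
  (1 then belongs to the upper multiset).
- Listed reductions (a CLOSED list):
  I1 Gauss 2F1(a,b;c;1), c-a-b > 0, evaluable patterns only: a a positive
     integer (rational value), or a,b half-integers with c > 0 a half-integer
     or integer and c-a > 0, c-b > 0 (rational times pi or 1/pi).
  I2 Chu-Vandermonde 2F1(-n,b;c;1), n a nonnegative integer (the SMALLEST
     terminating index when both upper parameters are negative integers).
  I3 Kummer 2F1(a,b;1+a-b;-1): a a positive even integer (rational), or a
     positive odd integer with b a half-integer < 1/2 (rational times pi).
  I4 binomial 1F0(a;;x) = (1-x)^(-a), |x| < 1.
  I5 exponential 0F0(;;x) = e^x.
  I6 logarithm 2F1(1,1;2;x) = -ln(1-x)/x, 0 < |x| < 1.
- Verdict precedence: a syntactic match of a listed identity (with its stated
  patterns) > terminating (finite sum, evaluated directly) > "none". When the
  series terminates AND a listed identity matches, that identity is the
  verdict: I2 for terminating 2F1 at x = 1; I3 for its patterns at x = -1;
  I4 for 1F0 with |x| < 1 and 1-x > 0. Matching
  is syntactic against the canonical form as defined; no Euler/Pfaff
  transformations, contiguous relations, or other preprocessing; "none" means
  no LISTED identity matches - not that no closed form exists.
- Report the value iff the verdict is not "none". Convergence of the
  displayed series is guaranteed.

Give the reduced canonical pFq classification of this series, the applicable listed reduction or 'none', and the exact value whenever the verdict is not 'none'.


This is 5 * 3F2(-2, -1/3, 2; -1/6, 1/6; 2) in reduced canonical form. Verdict: terminating - no listed pattern fits, but -2 in the upper list cuts the series at k = 2; direct evaluation. Its exact value is 3587/7.

Key observation: from the first term 5: the running product (prefactor 5) telescopes to a rising factorial.
Adjacent-term ratio: r(k) = 2 * (k-2) (k-1/3) (k+2) / [(k-1/6) (k+1/6) (k+1)] ; factor over Q: parameters, x = 2, and C = 5.


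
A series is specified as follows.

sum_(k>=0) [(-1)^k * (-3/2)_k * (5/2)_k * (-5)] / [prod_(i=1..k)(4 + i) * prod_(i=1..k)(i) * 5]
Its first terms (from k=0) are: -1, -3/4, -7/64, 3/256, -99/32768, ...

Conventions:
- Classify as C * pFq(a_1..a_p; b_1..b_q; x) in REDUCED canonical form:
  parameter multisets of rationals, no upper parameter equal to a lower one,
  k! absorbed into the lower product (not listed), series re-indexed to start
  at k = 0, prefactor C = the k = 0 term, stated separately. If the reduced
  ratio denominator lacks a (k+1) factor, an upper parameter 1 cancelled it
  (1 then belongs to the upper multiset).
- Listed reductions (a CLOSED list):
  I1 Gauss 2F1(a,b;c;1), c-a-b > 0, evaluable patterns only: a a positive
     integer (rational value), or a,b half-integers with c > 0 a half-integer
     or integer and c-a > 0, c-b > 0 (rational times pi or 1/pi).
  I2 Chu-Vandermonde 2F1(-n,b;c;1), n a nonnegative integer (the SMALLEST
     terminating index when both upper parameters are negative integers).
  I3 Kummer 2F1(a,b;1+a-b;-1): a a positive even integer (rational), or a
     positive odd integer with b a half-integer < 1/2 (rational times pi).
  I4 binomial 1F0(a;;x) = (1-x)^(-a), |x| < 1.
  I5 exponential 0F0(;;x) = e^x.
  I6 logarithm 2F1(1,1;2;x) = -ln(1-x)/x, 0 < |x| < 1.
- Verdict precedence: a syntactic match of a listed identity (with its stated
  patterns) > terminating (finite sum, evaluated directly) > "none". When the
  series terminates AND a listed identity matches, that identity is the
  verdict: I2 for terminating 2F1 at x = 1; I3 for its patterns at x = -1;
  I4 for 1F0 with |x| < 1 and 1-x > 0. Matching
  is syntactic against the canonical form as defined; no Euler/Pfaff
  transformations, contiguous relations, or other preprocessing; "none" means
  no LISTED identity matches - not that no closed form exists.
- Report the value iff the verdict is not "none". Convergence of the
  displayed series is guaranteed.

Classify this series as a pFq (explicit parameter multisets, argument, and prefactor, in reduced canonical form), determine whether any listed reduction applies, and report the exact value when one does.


With C = -1: the canonical form is 2F1(-3/2, 5/2; 5; -1). Verdict: none. Every listed pattern misses the 2F1 form at -1, upper {-3/2, 5/2}.

First insight: x = (-1) and the lower running product (C = -1) is a rising factorial.
Step ratio: r(k) = (-1) * (k-3/2) (k+5/2) / [(k+5) (k+1)] - rational in k, leading ratio (-1); with t_0 = -1, classification follows.


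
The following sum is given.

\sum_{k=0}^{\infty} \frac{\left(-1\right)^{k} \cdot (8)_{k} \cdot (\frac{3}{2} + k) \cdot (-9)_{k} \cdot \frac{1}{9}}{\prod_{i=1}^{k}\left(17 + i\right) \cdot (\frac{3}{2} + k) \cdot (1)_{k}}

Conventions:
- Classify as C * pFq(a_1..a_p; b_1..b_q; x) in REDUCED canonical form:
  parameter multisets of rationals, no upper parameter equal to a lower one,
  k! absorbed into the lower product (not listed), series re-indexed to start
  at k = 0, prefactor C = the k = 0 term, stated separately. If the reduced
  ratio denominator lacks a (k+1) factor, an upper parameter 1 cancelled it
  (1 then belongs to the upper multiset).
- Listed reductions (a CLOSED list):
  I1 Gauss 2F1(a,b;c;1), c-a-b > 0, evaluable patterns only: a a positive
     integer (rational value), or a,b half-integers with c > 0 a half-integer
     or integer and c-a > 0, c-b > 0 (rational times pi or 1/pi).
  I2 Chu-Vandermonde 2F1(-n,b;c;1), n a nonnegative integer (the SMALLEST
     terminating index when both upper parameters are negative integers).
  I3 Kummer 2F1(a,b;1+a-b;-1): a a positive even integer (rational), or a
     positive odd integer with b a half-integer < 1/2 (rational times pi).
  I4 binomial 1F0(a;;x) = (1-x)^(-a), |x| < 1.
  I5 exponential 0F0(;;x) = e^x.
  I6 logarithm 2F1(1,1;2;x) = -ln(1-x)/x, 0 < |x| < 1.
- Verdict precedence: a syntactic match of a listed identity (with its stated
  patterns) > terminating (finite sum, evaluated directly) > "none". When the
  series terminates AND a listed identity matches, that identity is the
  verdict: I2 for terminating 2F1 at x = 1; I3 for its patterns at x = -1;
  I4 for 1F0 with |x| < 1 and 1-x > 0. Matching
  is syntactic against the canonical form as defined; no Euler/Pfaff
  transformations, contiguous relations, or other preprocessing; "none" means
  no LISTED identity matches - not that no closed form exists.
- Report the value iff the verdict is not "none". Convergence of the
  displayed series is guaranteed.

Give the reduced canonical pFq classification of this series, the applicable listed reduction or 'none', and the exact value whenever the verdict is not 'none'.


At argument -1: a 2F1 with upper {-9, 8}, lower {18}, scaled by C = \frac{1}{9}. Verdict: Kummer's theorem (I3) matches (x = -1; c = 18 equals 1+a-b for upper {-9, 8}: listed pattern). Its exact value is \frac{34}{9}.

The tell: t_0 being \frac{1}{9}, the lower running product (C = 1/9) is a rising factorial.
Step ratio: r(k) = -1 * (k-9) (k+8) / [(k+18) (k+1)] - rational in k. x = -1; t_0 = \frac{1}{9}; negate the roots.


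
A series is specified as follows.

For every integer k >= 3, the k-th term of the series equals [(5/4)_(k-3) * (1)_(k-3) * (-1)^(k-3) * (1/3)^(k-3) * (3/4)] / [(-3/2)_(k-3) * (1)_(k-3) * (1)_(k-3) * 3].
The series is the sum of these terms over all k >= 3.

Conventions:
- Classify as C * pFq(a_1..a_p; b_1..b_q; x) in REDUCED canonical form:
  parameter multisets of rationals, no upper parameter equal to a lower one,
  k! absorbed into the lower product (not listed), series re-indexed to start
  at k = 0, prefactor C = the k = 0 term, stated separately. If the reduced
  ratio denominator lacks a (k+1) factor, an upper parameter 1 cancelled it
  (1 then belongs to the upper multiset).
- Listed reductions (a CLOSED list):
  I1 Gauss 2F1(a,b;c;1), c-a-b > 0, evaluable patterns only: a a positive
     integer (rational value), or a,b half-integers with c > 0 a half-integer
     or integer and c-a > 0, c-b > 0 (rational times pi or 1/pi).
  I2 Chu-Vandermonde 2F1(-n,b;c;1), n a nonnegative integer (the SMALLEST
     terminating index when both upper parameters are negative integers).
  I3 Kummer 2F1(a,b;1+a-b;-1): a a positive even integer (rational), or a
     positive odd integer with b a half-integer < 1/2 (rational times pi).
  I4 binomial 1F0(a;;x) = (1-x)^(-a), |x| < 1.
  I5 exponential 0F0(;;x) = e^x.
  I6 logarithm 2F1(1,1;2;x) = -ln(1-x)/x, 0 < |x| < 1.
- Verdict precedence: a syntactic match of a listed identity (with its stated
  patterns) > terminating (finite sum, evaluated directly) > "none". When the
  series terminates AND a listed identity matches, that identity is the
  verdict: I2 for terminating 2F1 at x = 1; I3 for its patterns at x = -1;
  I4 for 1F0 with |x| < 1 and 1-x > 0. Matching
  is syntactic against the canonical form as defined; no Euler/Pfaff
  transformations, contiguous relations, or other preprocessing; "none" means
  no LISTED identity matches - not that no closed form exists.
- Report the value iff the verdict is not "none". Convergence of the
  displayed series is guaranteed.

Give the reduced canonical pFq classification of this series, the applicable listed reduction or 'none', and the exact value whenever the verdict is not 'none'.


Structural cue: x = (-1/3) and (1)_k (prefactor 1/4) is k! itself.
Term ratio: r(k) = (-1/3) * (k+5/4) / [(k-3/2) (k+1)] - rational; roots negated = parameters, x = (-1/3), C = 1/4.

Classification (C = 1/4): 1F1 with upper {5/4}, lower {-3/2}, argument x = -1/3. Verdict: none. Every listed pattern misses the 1F1 form at -1/3, upper {5/4}.


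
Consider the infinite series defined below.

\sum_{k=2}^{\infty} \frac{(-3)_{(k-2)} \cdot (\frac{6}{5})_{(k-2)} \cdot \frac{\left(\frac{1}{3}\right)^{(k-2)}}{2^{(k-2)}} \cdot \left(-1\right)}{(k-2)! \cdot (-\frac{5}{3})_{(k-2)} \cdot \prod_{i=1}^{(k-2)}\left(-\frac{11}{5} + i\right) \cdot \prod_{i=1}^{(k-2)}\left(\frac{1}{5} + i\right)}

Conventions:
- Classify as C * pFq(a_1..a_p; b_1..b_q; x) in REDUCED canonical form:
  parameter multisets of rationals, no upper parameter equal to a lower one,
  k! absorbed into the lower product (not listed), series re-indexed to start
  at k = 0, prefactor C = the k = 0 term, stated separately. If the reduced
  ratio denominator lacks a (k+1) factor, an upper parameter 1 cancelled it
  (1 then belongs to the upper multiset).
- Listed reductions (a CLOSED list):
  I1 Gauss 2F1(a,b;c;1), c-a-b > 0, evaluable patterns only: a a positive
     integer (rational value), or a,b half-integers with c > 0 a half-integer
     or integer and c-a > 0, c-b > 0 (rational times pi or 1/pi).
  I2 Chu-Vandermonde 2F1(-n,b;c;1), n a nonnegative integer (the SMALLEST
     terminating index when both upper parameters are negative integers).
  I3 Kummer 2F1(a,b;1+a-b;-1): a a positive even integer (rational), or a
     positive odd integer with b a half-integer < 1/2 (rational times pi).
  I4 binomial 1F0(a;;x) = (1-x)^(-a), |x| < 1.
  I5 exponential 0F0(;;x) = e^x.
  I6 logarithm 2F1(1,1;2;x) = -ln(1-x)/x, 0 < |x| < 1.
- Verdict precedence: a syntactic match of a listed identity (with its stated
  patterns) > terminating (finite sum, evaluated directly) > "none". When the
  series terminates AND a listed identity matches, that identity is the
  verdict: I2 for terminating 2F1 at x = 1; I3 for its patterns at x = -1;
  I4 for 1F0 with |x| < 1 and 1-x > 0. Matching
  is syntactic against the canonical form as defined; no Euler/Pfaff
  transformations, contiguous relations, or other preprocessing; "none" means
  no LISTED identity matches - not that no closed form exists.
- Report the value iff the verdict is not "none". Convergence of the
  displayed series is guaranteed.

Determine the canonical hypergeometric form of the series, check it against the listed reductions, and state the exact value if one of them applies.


Canonical form: C = -1 times 1F2 with upper {-3}, lower {-\frac{5}{3}, -\frac{6}{5}}, x = \frac{1}{6}. Verdict: terminating. With -3 upstairs the series is a 4-term polynomial sum; evaluated term by term. Sum: -\frac{383}{384}.

First insight: t_0 being -1, the lower running product (prefactor -1) is a rising factorial.
Term ratio: r(k) = \frac{1}{6} * (k-3) / [(k-\frac{5}{3}) (k-\frac{6}{5}) (k+1)] ; factor over Q: parameters, x = \frac{1}{6}, and C = -1.


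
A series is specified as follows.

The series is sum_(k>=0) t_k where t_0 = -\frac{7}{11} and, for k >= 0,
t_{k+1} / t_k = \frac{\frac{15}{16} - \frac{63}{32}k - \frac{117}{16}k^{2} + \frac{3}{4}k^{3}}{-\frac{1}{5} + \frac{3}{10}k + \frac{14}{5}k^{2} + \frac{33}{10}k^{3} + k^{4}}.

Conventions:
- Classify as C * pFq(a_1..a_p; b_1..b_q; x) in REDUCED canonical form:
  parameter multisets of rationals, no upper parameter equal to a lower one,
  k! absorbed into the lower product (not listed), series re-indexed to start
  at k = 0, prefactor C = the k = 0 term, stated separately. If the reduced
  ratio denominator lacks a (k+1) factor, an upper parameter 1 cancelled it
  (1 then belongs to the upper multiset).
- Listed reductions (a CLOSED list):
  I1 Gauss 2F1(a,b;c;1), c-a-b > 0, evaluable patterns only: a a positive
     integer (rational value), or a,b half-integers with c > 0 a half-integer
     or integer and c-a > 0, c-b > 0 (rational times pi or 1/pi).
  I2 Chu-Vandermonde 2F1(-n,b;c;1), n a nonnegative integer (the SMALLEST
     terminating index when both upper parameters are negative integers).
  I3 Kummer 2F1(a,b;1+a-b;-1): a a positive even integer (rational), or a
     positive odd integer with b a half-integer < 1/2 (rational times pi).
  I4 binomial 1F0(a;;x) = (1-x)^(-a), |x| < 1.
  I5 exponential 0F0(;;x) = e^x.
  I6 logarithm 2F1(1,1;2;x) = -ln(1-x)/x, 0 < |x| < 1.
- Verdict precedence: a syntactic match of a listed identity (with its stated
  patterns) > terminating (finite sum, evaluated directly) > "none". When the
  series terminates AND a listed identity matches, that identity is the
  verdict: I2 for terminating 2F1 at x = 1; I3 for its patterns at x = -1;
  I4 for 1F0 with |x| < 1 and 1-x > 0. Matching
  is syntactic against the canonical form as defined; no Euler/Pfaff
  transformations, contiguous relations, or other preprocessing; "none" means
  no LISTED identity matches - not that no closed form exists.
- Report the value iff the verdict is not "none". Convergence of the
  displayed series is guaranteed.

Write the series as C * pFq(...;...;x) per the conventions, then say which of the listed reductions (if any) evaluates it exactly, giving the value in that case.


This is -\frac{7}{11} * 2F2(-10, -\frac{1}{4}; -\frac{1}{5}, 2; \frac{3}{4}) in reduced canonical form. Verdict: terminating. With -10 upstairs the series is a 11-term polynomial sum; evaluated term by term. Sum: \frac{826104014964481200627401}{2123435118629390492106752}.

Key observation: x = \frac{3}{4} and cancel k + 1/2 from the displayed ratio first; then C = -7/11.
Step ratio: r(k) = \frac{3}{4} * (k-10) (k-\frac{1}{4}) / [(k-\frac{1}{5}) (k+2) (k+1)] - poly over poly, x = \frac{3}{4} from leading terms; C = -\frac{7}{11} at k = 0.


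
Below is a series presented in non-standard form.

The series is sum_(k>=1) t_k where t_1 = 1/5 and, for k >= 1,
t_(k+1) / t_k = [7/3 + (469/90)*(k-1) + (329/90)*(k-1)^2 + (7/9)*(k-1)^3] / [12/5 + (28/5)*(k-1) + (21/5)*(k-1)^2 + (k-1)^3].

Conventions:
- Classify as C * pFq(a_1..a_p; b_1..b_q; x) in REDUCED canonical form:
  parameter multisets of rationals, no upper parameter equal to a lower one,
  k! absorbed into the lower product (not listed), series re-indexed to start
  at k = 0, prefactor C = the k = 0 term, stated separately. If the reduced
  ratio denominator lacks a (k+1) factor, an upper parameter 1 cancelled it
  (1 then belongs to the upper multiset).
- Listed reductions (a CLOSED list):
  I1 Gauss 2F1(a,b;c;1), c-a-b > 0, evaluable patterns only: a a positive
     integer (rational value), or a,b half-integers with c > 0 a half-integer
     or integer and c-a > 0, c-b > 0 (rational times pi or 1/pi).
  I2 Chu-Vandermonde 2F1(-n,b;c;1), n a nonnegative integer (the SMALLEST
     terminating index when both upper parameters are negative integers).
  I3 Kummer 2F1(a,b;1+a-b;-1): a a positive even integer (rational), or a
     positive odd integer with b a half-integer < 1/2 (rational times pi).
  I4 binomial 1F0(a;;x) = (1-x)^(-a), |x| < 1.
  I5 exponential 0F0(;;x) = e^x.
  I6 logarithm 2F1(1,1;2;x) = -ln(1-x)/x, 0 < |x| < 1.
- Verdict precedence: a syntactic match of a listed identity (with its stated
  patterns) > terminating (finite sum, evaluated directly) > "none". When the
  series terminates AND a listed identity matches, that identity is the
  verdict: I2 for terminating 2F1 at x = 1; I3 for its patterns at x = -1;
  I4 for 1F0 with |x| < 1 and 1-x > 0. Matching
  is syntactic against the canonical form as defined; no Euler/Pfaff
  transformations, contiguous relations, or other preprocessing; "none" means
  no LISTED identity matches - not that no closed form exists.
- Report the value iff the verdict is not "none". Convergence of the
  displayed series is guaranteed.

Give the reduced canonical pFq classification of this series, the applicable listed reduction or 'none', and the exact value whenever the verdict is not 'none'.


With C = 1/5: the canonical form is 2F1(1, 5/2; 2; 7/9). Verdict: none. A 2F1 with upper {1, 5/2} fits none of I1-I6 at x = 7/9; the sum runs forever.

First insight: with t_0 = 1/5, factor the ratio over Q (C = 1/5, x = 7/9): negated roots = parameters.
Step ratio: r(k) = (7/9) * (k+1) (k+5/2) / [(k+2) (k+1)] - rational; roots negated = parameters, x = (7/9), C = 1/5.


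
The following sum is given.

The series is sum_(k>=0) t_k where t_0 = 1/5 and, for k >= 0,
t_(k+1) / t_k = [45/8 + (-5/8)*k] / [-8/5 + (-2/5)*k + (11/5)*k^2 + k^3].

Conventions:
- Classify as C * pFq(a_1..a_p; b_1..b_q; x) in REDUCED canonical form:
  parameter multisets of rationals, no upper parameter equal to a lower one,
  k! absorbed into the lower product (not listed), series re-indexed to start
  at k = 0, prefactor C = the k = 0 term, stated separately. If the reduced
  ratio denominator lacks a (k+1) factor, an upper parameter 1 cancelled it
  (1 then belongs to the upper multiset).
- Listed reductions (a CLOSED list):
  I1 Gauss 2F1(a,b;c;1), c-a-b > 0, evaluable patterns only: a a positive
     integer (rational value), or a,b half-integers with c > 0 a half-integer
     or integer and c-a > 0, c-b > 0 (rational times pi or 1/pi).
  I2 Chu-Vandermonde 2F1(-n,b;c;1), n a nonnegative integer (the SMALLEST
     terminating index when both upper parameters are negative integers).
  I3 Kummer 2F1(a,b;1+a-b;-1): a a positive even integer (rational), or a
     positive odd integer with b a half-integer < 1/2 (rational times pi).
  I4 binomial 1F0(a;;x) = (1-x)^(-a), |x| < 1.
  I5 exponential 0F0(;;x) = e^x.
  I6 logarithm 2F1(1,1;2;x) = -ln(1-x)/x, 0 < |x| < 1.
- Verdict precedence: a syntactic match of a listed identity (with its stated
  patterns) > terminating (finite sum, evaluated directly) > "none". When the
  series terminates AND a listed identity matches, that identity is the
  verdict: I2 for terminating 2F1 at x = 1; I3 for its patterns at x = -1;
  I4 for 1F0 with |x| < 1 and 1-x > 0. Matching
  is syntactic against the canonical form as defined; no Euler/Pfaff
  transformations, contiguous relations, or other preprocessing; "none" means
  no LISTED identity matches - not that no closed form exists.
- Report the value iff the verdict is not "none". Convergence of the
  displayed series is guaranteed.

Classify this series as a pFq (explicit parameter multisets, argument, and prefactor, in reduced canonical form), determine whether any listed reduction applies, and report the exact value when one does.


Classification (C = 1/5): 1F2 with upper {-9}, lower {-4/5, 2}, argument x = -5/8. Verdict: terminating - upper -9 stops the sum at k = 9; the 10 terms are added exactly. Exact value: -1103473803780959006519041/250716928285010212945920.

Key observation: t_0 = 1/5 here, and the expanded ratio factors over Q; C = 1/5, roots give parameters.
Term ratio: r(k) = (-5/8) * (k-9) / [(k-4/5) (k+2) (k+1)] - rational; roots negated = parameters, x = (-5/8), C = 1/5.


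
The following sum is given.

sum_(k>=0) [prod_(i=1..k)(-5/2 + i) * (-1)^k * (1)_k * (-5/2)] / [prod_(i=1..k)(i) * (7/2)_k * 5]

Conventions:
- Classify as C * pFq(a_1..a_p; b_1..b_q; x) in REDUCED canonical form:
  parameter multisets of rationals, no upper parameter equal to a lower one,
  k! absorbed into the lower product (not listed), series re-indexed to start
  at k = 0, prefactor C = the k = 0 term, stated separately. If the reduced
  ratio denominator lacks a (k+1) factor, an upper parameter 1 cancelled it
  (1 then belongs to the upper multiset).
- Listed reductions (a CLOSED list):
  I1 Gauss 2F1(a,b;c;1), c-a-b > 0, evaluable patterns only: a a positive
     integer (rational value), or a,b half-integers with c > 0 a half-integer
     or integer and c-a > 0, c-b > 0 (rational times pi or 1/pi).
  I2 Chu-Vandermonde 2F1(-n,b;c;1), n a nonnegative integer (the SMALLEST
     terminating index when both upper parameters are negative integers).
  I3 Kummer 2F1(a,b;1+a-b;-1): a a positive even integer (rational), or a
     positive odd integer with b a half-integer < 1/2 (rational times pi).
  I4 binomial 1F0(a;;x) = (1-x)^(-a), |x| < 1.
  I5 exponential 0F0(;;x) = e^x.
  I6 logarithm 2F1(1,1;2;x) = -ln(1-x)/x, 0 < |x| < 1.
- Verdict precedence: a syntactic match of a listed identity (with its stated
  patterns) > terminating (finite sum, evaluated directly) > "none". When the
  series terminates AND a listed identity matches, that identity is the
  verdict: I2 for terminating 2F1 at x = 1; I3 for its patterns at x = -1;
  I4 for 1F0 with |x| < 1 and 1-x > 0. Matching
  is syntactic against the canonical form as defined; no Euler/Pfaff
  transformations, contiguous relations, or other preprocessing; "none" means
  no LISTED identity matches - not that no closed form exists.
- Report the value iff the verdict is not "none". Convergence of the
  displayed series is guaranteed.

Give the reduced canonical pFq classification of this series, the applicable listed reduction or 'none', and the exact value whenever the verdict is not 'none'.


Structural cue: t_0 being -1/2, the running product (C = -1/2) telescopes to a rising factorial.
Adjacent-term ratio: r(k) = (-1) * (k-3/2) (k+1) / [(k+7/2) (k+1)] - rational in k, leading ratio (-1); with t_0 = -1/2, classification follows.

The series (x = -1) is 2F1: upper {-3/2, 1}, lower {7/2}, prefactor -1/2. Verdict: Kummer's theorem (I3) matches (x = -1; c = 7/2 equals 1+a-b for upper {-3/2, 1}: listed pattern). Sum: (-15/64) * pi.


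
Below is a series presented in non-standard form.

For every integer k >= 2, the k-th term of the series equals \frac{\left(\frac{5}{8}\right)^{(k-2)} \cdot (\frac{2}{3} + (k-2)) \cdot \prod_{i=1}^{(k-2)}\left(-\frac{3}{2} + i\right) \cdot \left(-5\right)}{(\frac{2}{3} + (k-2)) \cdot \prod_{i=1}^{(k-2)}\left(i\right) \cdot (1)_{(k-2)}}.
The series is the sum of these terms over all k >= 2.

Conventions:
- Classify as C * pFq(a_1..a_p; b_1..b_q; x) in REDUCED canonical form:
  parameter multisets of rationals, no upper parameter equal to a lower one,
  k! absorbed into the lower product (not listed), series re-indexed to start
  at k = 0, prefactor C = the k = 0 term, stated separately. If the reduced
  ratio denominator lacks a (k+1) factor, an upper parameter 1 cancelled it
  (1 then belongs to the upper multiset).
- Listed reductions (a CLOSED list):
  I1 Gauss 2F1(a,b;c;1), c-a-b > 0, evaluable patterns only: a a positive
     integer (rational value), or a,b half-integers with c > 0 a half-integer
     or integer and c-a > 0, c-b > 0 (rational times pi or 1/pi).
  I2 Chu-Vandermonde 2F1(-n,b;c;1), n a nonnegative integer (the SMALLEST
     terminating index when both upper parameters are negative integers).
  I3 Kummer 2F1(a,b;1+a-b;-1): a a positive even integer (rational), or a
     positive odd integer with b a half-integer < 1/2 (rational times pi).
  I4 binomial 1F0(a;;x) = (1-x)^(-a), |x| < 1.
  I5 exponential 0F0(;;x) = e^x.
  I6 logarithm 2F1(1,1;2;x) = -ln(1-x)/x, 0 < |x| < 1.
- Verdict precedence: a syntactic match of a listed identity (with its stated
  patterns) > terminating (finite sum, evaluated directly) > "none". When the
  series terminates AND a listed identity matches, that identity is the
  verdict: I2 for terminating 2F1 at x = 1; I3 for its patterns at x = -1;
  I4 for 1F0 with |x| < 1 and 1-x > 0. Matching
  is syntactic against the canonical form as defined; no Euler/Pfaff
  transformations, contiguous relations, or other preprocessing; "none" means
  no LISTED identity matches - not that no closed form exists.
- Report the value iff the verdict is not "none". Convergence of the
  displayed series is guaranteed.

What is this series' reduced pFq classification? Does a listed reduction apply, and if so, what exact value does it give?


The tell: x = \frac{5}{8} and the running product (C = -5, x = 5/8) telescopes to a rising factorial.
Ratio: r(k) = \frac{5}{8} * (k-\frac{1}{2}) / [(k+1) (k+1)] - rational in k. x = \frac{5}{8}; t_0 = -5; negate the roots.

The series (x = \frac{5}{8}) is 1F1: upper {-\frac{1}{2}}, lower {1}, prefactor -5. Verdict: none. Every listed pattern misses the 1F1 form at \frac{5}{8}, upper {-\frac{1}{2}}.


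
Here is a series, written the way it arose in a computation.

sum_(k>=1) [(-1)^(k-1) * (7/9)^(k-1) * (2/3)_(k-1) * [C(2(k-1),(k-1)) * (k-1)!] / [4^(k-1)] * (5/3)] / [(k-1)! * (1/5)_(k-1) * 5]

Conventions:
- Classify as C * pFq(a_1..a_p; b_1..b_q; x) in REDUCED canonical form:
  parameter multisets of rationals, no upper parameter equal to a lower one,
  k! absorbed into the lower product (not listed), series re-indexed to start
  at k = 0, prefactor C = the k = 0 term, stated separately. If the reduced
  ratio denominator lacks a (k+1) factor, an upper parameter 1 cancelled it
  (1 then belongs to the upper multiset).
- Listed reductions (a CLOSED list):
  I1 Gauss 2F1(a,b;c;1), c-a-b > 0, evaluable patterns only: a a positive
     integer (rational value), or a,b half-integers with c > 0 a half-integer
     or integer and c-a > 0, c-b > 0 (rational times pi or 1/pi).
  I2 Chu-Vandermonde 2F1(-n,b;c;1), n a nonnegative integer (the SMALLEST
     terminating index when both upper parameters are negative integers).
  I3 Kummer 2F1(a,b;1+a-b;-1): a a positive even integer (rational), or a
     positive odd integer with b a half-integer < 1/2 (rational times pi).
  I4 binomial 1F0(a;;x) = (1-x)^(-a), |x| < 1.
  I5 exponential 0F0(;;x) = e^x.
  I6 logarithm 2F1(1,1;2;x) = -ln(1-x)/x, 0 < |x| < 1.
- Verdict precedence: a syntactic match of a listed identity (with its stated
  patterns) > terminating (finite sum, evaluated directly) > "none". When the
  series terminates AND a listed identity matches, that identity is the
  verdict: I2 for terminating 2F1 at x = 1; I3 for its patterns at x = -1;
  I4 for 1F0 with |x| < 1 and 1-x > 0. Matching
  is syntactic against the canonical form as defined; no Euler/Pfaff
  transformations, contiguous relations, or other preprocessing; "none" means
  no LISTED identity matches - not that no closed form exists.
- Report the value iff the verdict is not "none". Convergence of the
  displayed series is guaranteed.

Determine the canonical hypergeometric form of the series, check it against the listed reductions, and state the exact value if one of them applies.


Prefactor 1/3, argument -7/9: 2F1 with upper {1/2, 2/3} over lower {1/5}. Verdict: no listed reduction: x = -7/9 and upper {1/2, 2/3} fail every I1-I6 pattern.

First insight: t_0 = 1/3 here, and C(2k,k) (C = 1/3) equals 4^k (1/2)_k / k!.
Step ratio: r(k) = (-7/9) * (k+1/2) (k+2/3) / [(k+1/5) (k+1)] - rational in k. x = (-7/9); t_0 = 1/3; negate the roots.


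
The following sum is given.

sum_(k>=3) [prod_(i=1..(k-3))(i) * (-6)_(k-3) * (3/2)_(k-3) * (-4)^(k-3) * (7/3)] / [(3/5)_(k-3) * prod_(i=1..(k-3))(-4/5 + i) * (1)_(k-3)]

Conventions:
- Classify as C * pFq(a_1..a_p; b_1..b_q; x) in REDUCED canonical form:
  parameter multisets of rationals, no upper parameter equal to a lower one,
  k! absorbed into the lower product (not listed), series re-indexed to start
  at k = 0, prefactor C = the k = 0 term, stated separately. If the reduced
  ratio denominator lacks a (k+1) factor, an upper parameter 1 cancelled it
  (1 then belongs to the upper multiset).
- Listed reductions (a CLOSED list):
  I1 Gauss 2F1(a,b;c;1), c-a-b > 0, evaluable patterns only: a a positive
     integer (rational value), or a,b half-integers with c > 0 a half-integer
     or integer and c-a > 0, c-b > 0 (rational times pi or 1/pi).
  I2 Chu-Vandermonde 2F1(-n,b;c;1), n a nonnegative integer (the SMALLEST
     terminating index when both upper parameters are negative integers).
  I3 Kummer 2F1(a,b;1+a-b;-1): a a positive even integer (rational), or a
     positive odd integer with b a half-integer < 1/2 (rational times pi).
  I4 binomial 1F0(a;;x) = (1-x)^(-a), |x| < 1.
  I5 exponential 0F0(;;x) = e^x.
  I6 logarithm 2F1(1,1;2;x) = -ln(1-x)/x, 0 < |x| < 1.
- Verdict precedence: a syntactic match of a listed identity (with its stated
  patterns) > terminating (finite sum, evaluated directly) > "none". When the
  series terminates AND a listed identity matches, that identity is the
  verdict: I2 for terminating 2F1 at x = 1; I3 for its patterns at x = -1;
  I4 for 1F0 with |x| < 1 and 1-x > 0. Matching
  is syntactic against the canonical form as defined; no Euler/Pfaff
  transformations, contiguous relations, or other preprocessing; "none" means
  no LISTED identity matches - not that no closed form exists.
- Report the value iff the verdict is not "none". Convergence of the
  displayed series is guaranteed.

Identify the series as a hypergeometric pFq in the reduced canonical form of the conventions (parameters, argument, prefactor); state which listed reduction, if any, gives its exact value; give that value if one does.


x = -4 here; the reduced form reads 3F2, upper {-6, 1, 3/2}, lower {1/5, 3/5}, C = 7/3. Verdict: terminating - the sum ends at index 6 because -6 is a negative integer; exact evaluation follows. Sum: 30523750157/6578.

The tell: with t_0 = 7/3, the lower running product (C = 7/3) is a rising factorial.
Step ratio: r(k) = (-4) * (k-6) (k+1) (k+3/2) / [(k+1/5) (k+3/5) (k+1)] - rational in k. x = (-4); t_0 = 7/3; negate the roots.
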